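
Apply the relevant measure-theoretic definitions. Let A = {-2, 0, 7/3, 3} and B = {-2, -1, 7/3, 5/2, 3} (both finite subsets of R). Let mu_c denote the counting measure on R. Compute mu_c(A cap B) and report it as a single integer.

Counting measure on a finite set equals cardinality. mu_c(A cap B) = |A cap B| (elements appearing in both).
Enumerating the elements of A that also lie in B gives 3 element(s).
So mu_c(A cap B) = 3.

3


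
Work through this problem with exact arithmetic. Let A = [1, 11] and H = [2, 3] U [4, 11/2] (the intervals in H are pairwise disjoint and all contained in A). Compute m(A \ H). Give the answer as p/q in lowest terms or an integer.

The ambient interval has length m(A) = 11 - 1 = 10.
Since the holes are disjoint and sit inside A, by finite additivity
  m(H) = sum_i (b_i - a_i), and m(A \ H) = m(A) - m(H).
Computing the hole measures:
  m(H_1) = 3 - 2 = 1.
  m(H_2) = 11/2 - 4 = 3/2.
Summed: m(H) = 1 + 3/2 = 5/2.
So m(A \ H) = 10 - 5/2 = 15/2.

15/2


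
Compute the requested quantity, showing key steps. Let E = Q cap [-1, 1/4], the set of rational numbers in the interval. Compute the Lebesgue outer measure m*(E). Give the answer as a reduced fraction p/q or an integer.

The set Q cap [-1, 1/4] is countable (a subset of the countable set Q). Lebesgue outer measure of any countable set is 0: each singleton {q} has m*({q}) = 0, and by countable subadditivity m*(union_k {q_k}) <= sum_k m*({q_k}) = sum_k 0 = 0. The reverse inequality m*(E) >= 0 is automatic. So m*(Q cap [-1, 1/4]) = 0.

0


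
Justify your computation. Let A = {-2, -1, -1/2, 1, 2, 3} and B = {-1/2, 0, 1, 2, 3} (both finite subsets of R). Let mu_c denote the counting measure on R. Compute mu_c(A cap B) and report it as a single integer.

Counting measure on a finite set equals cardinality. mu_c(A cap B) = |A cap B| (elements appearing in both).
Enumerating the elements of A that also lie in B gives 4 element(s).
So mu_c(A cap B) = 4.

4


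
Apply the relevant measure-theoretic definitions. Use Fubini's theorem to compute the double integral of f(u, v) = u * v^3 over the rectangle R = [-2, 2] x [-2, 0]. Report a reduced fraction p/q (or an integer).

f(u, v) is a tensor product of a function of u and a function of v, and both factors are bounded continuous (hence Lebesgue integrable) on the rectangle, so Fubini's theorem applies:
  integral_R f d(m x m) = (integral_a1^b1 u du) * (integral_a2^b2 v^3 dv).
Inner integral in u: integral_{-2}^{2} u du = (2^2 - (-2)^2)/2
  = 0.
Inner integral in v: integral_{-2}^{0} v^3 dv = (0^4 - (-2)^4)/4
  = -4.
Product: (0) * (-4) = 0.

0


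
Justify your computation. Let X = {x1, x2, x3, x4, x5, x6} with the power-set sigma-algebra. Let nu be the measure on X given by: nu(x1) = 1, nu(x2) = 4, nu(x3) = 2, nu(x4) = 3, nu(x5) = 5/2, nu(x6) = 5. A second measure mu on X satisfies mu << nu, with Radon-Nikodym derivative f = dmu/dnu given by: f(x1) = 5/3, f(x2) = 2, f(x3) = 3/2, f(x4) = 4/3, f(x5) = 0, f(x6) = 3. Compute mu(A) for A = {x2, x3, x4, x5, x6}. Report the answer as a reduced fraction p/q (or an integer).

By the defining property of the Radon-Nikodym derivative, for every measurable set A,
  mu(A) = integral_A f dnu.
Since nu is a discrete measure concentrated on the atoms of X, the integral over A reduces to the sum
  mu(A) = sum_{x in A} f(x) * nu({x}).
Computing each term:
  x2: f(x2) * nu(x2) = 2 * 4 = 8.
  x3: f(x3) * nu(x3) = 3/2 * 2 = 3.
  x4: f(x4) * nu(x4) = 4/3 * 3 = 4.
  x5: f(x5) * nu(x5) = 0 * 5/2 = 0.
  x6: f(x6) * nu(x6) = 3 * 5 = 15.
Summing: mu(A) = 8 + 3 + 4 + 0 + 15 = 30.

30


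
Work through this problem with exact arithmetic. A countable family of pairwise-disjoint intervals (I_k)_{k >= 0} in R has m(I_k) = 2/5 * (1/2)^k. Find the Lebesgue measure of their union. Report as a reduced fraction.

By countable additivity of the Lebesgue measure on pairwise disjoint measurable sets,
  m(union_{k >= 0} I_k) = sum_{k >= 0} m(I_k) = sum_{k >= 0} a * r^k,
  with a = 2/5 and r = 1/2.
Since 0 < r = 1/2 < 1, the geometric series converges:
  sum_{k >= 0} a * r^k = a / (1 - r).
  = 2/5 / (1 - 1/2)
  = 2/5 / (1/2)
  = 4/5.

4/5


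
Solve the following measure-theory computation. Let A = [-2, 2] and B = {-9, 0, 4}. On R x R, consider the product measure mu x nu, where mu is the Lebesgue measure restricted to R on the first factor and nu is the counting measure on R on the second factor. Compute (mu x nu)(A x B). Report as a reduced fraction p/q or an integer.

For a measurable rectangle A x B, the product measure satisfies
  (mu x nu)(A x B) = mu(A) * nu(B).
  mu(A) = 4.
  nu(B) = 3.
  (mu x nu)(A x B) = 4 * 3 = 12.

12


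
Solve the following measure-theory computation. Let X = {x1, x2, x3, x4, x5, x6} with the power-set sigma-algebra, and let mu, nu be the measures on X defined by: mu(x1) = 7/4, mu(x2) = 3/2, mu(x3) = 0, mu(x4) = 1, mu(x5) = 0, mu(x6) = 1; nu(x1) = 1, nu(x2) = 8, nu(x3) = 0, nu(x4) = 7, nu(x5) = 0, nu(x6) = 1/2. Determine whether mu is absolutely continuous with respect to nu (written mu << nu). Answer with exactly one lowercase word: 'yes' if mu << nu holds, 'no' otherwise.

mu << nu means: every nu-null measurable set is also mu-null; equivalently, for every atom x, if nu({x}) = 0 then mu({x}) = 0.
Checking each atom:
  x1: nu = 1 > 0 -> no constraint.
  x2: nu = 8 > 0 -> no constraint.
  x3: nu = 0, mu = 0 -> consistent with mu << nu.
  x4: nu = 7 > 0 -> no constraint.
  x5: nu = 0, mu = 0 -> consistent with mu << nu.
  x6: nu = 1/2 > 0 -> no constraint.
No atom violates the condition. Therefore mu << nu.

yes


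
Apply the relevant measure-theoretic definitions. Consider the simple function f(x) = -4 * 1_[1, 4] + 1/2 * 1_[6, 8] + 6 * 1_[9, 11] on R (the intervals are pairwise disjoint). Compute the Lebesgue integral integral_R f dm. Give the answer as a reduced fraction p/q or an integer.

For a simple function f = sum_i c_i * 1_{A_i} with disjoint A_i,
  integral f dm = sum_i c_i * m(A_i).
Lengths of the A_i:
  m(A_1) = 4 - 1 = 3.
  m(A_2) = 8 - 6 = 2.
  m(A_3) = 11 - 9 = 2.
Contributions c_i * m(A_i):
  (-4) * (3) = -12.
  (1/2) * (2) = 1.
  (6) * (2) = 12.
Total: -12 + 1 + 12 = 1.

1


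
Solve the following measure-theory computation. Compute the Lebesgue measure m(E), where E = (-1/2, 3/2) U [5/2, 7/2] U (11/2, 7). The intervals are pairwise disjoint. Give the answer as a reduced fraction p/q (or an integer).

For pairwise disjoint intervals, m(union_i I_i) = sum_i m(I_i),
and m is invariant under swapping open/closed endpoints (single points have measure 0).
So m(E) = sum_i (b_i - a_i).
  I_1 has length 3/2 - (-1/2) = 2.
  I_2 has length 7/2 - 5/2 = 1.
  I_3 has length 7 - 11/2 = 3/2.
Summing:
  m(E) = 2 + 1 + 3/2 = 9/2.

9/2


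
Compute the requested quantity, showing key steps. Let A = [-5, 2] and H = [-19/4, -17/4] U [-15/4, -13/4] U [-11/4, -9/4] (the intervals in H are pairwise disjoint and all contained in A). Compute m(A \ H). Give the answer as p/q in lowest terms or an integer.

The ambient interval has length m(A) = 2 - (-5) = 7.
Since the holes are disjoint and sit inside A, by finite additivity
  m(H) = sum_i (b_i - a_i), and m(A \ H) = m(A) - m(H).
Computing the hole measures:
  m(H_1) = -17/4 - (-19/4) = 1/2.
  m(H_2) = -13/4 - (-15/4) = 1/2.
  m(H_3) = -9/4 - (-11/4) = 1/2.
Summed: m(H) = 1/2 + 1/2 + 1/2 = 3/2.
So m(A \ H) = 7 - 3/2 = 11/2.

11/2


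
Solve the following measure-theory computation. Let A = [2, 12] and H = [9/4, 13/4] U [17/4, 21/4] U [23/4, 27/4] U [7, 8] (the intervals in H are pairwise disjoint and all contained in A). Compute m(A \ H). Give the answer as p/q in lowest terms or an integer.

The ambient interval has length m(A) = 12 - 2 = 10.
Since the holes are disjoint and sit inside A, by finite additivity
  m(H) = sum_i (b_i - a_i), and m(A \ H) = m(A) - m(H).
Computing the hole measures:
  m(H_1) = 13/4 - 9/4 = 1.
  m(H_2) = 21/4 - 17/4 = 1.
  m(H_3) = 27/4 - 23/4 = 1.
  m(H_4) = 8 - 7 = 1.
Summed: m(H) = 1 + 1 + 1 + 1 = 4.
So m(A \ H) = 10 - 4 = 6.

6


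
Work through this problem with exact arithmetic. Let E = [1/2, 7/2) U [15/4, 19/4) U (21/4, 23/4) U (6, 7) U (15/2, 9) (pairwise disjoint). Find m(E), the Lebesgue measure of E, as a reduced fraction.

For pairwise disjoint intervals, m(union_i I_i) = sum_i m(I_i),
and m is invariant under swapping open/closed endpoints (single points have measure 0).
So m(E) = sum_i (b_i - a_i).
  I_1 has length 7/2 - 1/2 = 3.
  I_2 has length 19/4 - 15/4 = 1.
  I_3 has length 23/4 - 21/4 = 1/2.
  I_4 has length 7 - 6 = 1.
  I_5 has length 9 - 15/2 = 3/2.
Summing:
  m(E) = 3 + 1 + 1/2 + 1 + 3/2 = 7.

7


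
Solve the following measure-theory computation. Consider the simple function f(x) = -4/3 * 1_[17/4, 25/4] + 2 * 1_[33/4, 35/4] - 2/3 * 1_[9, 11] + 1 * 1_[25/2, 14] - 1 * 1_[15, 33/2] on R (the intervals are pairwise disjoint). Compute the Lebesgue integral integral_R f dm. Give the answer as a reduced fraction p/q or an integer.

For a simple function f = sum_i c_i * 1_{A_i} with disjoint A_i,
  integral f dm = sum_i c_i * m(A_i).
Lengths of the A_i:
  m(A_1) = 25/4 - 17/4 = 2.
  m(A_2) = 35/4 - 33/4 = 1/2.
  m(A_3) = 11 - 9 = 2.
  m(A_4) = 14 - 25/2 = 3/2.
  m(A_5) = 33/2 - 15 = 3/2.
Contributions c_i * m(A_i):
  (-4/3) * (2) = -8/3.
  (2) * (1/2) = 1.
  (-2/3) * (2) = -4/3.
  (1) * (3/2) = 3/2.
  (-1) * (3/2) = -3/2.
Total: -8/3 + 1 - 4/3 + 3/2 - 3/2 = -3.

-3


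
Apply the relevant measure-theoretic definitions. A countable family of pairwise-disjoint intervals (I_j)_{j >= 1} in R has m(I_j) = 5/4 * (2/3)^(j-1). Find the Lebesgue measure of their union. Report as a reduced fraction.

By countable additivity of the Lebesgue measure on pairwise disjoint measurable sets,
  m(union_{j >= 1} I_j) = sum_{j >= 1} m(I_j) = sum_{j >= 1} a * r^(j-1),
  with a = 5/4 and r = 2/3.
Since 0 < r = 2/3 < 1, the geometric series converges:
  sum_{j >= 1} a * r^(j-1) = a / (1 - r).
  = 5/4 / (1 - 2/3)
  = 5/4 / (1/3)
  = 15/4.

15/4


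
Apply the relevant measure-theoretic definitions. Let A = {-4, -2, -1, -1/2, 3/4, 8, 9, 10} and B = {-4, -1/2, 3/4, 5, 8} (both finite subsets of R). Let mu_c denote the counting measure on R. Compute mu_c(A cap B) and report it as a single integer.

Counting measure on a finite set equals cardinality. mu_c(A cap B) = |A cap B| (elements appearing in both).
Enumerating the elements of A that also lie in B gives 4 element(s).
So mu_c(A cap B) = 4.

4


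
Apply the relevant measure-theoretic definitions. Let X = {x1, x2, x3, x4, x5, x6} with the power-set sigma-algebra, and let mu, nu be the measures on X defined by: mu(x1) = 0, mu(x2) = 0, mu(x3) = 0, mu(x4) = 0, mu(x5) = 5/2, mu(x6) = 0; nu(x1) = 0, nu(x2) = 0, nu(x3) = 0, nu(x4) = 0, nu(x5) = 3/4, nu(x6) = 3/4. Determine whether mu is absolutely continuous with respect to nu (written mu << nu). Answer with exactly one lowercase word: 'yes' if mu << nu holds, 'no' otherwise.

mu << nu means: every nu-null measurable set is also mu-null; equivalently, for every atom x, if nu({x}) = 0 then mu({x}) = 0.
Checking each atom:
  x1: nu = 0, mu = 0 -> consistent with mu << nu.
  x2: nu = 0, mu = 0 -> consistent with mu << nu.
  x3: nu = 0, mu = 0 -> consistent with mu << nu.
  x4: nu = 0, mu = 0 -> consistent with mu << nu.
  x5: nu = 3/4 > 0 -> no constraint.
  x6: nu = 3/4 > 0 -> no constraint.
No atom violates the condition. Therefore mu << nu.

yes


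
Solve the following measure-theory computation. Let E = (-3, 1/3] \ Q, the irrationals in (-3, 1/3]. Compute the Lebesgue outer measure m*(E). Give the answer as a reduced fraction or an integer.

The interval I = (-3, 1/3] has m(I) = 1/3 - (-3) = 10/3 (endpoints are measure-zero, so open/closed/half-open agree). Write I = (I cap Q) u (I \ Q). The rationals in I are countable, so m*(I cap Q) = 0 (cover each rational by intervals whose total length is arbitrarily small). By countable subadditivity m*(I) <= m*(I cap Q) + m*(I \ Q), hence m*(I \ Q) >= m(I) = 10/3. The reverse inequality m*(I \ Q) <= m*(I) = 10/3 is trivial since (I \ Q) is a subset of I. Therefore m*(I \ Q) = 10/3.

10/3


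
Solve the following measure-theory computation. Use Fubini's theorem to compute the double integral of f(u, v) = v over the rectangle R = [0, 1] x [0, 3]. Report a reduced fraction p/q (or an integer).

f(u, v) is a tensor product of a function of u and a function of v, and both factors are bounded continuous (hence Lebesgue integrable) on the rectangle, so Fubini's theorem applies:
  integral_R f d(m x m) = (integral_a1^b1 1 du) * (integral_a2^b2 v dv).
Inner integral in u: integral_{0}^{1} 1 du = (1^1 - 0^1)/1
  = 1.
Inner integral in v: integral_{0}^{3} v dv = (3^2 - 0^2)/2
  = 9/2.
Product: (1) * (9/2) = 9/2.

9/2


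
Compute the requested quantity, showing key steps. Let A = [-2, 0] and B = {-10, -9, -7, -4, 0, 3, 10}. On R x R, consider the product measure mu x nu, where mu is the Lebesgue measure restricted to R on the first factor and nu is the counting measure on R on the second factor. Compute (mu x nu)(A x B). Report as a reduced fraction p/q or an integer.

For a measurable rectangle A x B, the product measure satisfies
  (mu x nu)(A x B) = mu(A) * nu(B).
  mu(A) = 2.
  nu(B) = 7.
  (mu x nu)(A x B) = 2 * 7 = 14.

14


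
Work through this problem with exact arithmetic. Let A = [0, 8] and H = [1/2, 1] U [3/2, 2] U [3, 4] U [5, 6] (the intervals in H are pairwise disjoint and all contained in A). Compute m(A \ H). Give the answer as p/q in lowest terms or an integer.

The ambient interval has length m(A) = 8 - 0 = 8.
Since the holes are disjoint and sit inside A, by finite additivity
  m(H) = sum_i (b_i - a_i), and m(A \ H) = m(A) - m(H).
Computing the hole measures:
  m(H_1) = 1 - 1/2 = 1/2.
  m(H_2) = 2 - 3/2 = 1/2.
  m(H_3) = 4 - 3 = 1.
  m(H_4) = 6 - 5 = 1.
Summed: m(H) = 1/2 + 1/2 + 1 + 1 = 3.
So m(A \ H) = 8 - 3 = 5.

5


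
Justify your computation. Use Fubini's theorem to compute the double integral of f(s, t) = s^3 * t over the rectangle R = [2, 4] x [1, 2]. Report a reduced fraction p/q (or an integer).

f(s, t) is a tensor product of a function of s and a function of t, and both factors are bounded continuous (hence Lebesgue integrable) on the rectangle, so Fubini's theorem applies:
  integral_R f d(m x m) = (integral_a1^b1 s^3 ds) * (integral_a2^b2 t dt).
Inner integral in s: integral_{2}^{4} s^3 ds = (4^4 - 2^4)/4
  = 60.
Inner integral in t: integral_{1}^{2} t dt = (2^2 - 1^2)/2
  = 3/2.
Product: (60) * (3/2) = 90.

90


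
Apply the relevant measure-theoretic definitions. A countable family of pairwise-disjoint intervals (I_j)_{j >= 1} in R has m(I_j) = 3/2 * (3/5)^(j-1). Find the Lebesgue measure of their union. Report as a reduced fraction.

By countable additivity of the Lebesgue measure on pairwise disjoint measurable sets,
  m(union_{j >= 1} I_j) = sum_{j >= 1} m(I_j) = sum_{j >= 1} a * r^(j-1),
  with a = 3/2 and r = 3/5.
Since 0 < r = 3/5 < 1, the geometric series converges:
  sum_{j >= 1} a * r^(j-1) = a / (1 - r).
  = 3/2 / (1 - 3/5)
  = 3/2 / (2/5)
  = 15/4.

15/4


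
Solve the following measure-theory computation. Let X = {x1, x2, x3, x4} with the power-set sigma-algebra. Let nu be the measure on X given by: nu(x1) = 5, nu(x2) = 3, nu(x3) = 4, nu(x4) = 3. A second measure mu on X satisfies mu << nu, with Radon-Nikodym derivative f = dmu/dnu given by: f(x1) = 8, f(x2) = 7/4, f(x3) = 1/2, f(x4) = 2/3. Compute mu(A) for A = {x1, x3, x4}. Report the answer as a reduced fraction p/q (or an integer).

By the defining property of the Radon-Nikodym derivative, for every measurable set A,
  mu(A) = integral_A f dnu.
Since nu is a discrete measure concentrated on the atoms of X, the integral over A reduces to the sum
  mu(A) = sum_{x in A} f(x) * nu({x}).
Computing each term:
  x1: f(x1) * nu(x1) = 8 * 5 = 40.
  x3: f(x3) * nu(x3) = 1/2 * 4 = 2.
  x4: f(x4) * nu(x4) = 2/3 * 3 = 2.
Summing: mu(A) = 40 + 2 + 2 = 44.

44


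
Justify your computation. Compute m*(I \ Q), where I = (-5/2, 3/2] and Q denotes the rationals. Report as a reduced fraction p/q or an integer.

The interval I = (-5/2, 3/2] has m(I) = 3/2 - (-5/2) = 4 (endpoints are measure-zero, so open/closed/half-open agree). Write I = (I cap Q) u (I \ Q). The rationals in I are countable, so m*(I cap Q) = 0 (cover each rational by intervals whose total length is arbitrarily small). By countable subadditivity m*(I) <= m*(I cap Q) + m*(I \ Q), hence m*(I \ Q) >= m(I) = 4. The reverse inequality m*(I \ Q) <= m*(I) = 4 is trivial since (I \ Q) is a subset of I. Therefore m*(I \ Q) = 4.

4


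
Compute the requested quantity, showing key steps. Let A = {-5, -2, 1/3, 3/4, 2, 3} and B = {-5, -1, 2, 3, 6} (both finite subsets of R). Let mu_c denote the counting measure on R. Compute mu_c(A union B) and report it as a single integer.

Counting measure on a finite set equals cardinality. By inclusion-exclusion, |A union B| = |A| + |B| - |A cap B|.
|A| = 6, |B| = 5, |A cap B| = 3.
So mu_c(A union B) = 6 + 5 - 3 = 8.

8


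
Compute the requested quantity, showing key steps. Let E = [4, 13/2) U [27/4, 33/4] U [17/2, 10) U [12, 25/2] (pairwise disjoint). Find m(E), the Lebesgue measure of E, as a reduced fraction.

For pairwise disjoint intervals, m(union_i I_i) = sum_i m(I_i),
and m is invariant under swapping open/closed endpoints (single points have measure 0).
So m(E) = sum_i (b_i - a_i).
  I_1 has length 13/2 - 4 = 5/2.
  I_2 has length 33/4 - 27/4 = 3/2.
  I_3 has length 10 - 17/2 = 3/2.
  I_4 has length 25/2 - 12 = 1/2.
Summing:
  m(E) = 5/2 + 3/2 + 3/2 + 1/2 = 6.

6


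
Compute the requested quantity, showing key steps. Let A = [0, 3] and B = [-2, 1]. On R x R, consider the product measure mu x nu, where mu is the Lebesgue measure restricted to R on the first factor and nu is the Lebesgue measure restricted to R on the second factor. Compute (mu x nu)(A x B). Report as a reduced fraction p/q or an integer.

For a measurable rectangle A x B, the product measure satisfies
  (mu x nu)(A x B) = mu(A) * nu(B).
  mu(A) = 3.
  nu(B) = 3.
  (mu x nu)(A x B) = 3 * 3 = 9.

9


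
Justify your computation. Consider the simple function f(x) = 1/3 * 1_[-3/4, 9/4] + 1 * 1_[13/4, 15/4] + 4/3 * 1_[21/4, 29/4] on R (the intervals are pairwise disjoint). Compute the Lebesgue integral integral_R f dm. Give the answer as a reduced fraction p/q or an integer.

For a simple function f = sum_i c_i * 1_{A_i} with disjoint A_i,
  integral f dm = sum_i c_i * m(A_i).
Lengths of the A_i:
  m(A_1) = 9/4 - (-3/4) = 3.
  m(A_2) = 15/4 - 13/4 = 1/2.
  m(A_3) = 29/4 - 21/4 = 2.
Contributions c_i * m(A_i):
  (1/3) * (3) = 1.
  (1) * (1/2) = 1/2.
  (4/3) * (2) = 8/3.
Total: 1 + 1/2 + 8/3 = 25/6.

25/6


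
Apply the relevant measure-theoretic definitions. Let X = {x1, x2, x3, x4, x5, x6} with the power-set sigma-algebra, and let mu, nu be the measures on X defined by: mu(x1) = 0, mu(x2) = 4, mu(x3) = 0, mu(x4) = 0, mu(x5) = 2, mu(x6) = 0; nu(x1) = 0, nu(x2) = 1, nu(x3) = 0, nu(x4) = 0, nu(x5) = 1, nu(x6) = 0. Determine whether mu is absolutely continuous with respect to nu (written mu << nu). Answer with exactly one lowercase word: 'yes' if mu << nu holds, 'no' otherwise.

mu << nu means: every nu-null measurable set is also mu-null; equivalently, for every atom x, if nu({x}) = 0 then mu({x}) = 0.
Checking each atom:
  x1: nu = 0, mu = 0 -> consistent with mu << nu.
  x2: nu = 1 > 0 -> no constraint.
  x3: nu = 0, mu = 0 -> consistent with mu << nu.
  x4: nu = 0, mu = 0 -> consistent with mu << nu.
  x5: nu = 1 > 0 -> no constraint.
  x6: nu = 0, mu = 0 -> consistent with mu << nu.
No atom violates the condition. Therefore mu << nu.

yes


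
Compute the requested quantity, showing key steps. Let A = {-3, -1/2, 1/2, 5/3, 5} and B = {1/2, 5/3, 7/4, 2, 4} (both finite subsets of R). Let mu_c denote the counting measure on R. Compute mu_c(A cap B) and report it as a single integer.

Counting measure on a finite set equals cardinality. mu_c(A cap B) = |A cap B| (elements appearing in both).
Enumerating the elements of A that also lie in B gives 2 element(s).
So mu_c(A cap B) = 2.

2


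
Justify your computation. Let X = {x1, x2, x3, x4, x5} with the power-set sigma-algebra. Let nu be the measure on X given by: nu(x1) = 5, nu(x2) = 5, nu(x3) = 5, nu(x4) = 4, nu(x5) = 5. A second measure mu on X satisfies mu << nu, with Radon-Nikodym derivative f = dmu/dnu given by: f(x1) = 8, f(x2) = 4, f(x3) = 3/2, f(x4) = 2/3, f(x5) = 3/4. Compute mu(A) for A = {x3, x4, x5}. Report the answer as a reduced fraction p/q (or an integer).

By the defining property of the Radon-Nikodym derivative, for every measurable set A,
  mu(A) = integral_A f dnu.
Since nu is a discrete measure concentrated on the atoms of X, the integral over A reduces to the sum
  mu(A) = sum_{x in A} f(x) * nu({x}).
Computing each term:
  x3: f(x3) * nu(x3) = 3/2 * 5 = 15/2.
  x4: f(x4) * nu(x4) = 2/3 * 4 = 8/3.
  x5: f(x5) * nu(x5) = 3/4 * 5 = 15/4.
Summing: mu(A) = 15/2 + 8/3 + 15/4 = 167/12.

167/12


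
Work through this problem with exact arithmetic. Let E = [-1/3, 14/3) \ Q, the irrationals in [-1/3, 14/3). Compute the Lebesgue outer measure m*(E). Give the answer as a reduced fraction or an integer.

The interval I = [-1/3, 14/3) has m(I) = 14/3 - (-1/3) = 5 (endpoints are measure-zero, so open/closed/half-open agree). Write I = (I cap Q) u (I \ Q). The rationals in I are countable, so m*(I cap Q) = 0 (cover each rational by intervals whose total length is arbitrarily small). By countable subadditivity m*(I) <= m*(I cap Q) + m*(I \ Q), hence m*(I \ Q) >= m(I) = 5. The reverse inequality m*(I \ Q) <= m*(I) = 5 is trivial since (I \ Q) is a subset of I. Therefore m*(I \ Q) = 5.

5


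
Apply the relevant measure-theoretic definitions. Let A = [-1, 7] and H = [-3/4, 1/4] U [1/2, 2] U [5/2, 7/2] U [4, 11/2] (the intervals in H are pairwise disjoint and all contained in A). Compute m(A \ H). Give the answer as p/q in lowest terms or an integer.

The ambient interval has length m(A) = 7 - (-1) = 8.
Since the holes are disjoint and sit inside A, by finite additivity
  m(H) = sum_i (b_i - a_i), and m(A \ H) = m(A) - m(H).
Computing the hole measures:
  m(H_1) = 1/4 - (-3/4) = 1.
  m(H_2) = 2 - 1/2 = 3/2.
  m(H_3) = 7/2 - 5/2 = 1.
  m(H_4) = 11/2 - 4 = 3/2.
Summed: m(H) = 1 + 3/2 + 1 + 3/2 = 5.
So m(A \ H) = 8 - 5 = 3.

3


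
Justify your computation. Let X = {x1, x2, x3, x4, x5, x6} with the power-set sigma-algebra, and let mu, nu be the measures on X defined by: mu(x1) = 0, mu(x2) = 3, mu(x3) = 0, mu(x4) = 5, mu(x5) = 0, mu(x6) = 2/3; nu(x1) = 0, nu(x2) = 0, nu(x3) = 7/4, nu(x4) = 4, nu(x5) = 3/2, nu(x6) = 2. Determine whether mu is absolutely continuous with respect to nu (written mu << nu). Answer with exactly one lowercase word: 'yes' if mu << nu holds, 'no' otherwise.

mu << nu means: every nu-null measurable set is also mu-null; equivalently, for every atom x, if nu({x}) = 0 then mu({x}) = 0.
Checking each atom:
  x1: nu = 0, mu = 0 -> consistent with mu << nu.
  x2: nu = 0, mu = 3 > 0 -> violates mu << nu.
  x3: nu = 7/4 > 0 -> no constraint.
  x4: nu = 4 > 0 -> no constraint.
  x5: nu = 3/2 > 0 -> no constraint.
  x6: nu = 2 > 0 -> no constraint.
The atom(s) x2 violate the condition (nu = 0 but mu > 0). Therefore mu is NOT absolutely continuous w.r.t. nu.

no


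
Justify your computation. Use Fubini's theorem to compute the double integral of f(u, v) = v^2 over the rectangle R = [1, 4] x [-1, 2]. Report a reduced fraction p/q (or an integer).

f(u, v) is a tensor product of a function of u and a function of v, and both factors are bounded continuous (hence Lebesgue integrable) on the rectangle, so Fubini's theorem applies:
  integral_R f d(m x m) = (integral_a1^b1 1 du) * (integral_a2^b2 v^2 dv).
Inner integral in u: integral_{1}^{4} 1 du = (4^1 - 1^1)/1
  = 3.
Inner integral in v: integral_{-1}^{2} v^2 dv = (2^3 - (-1)^3)/3
  = 3.
Product: (3) * (3) = 9.

9


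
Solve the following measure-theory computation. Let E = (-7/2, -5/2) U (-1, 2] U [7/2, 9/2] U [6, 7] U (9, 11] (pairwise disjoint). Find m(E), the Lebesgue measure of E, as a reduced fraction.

For pairwise disjoint intervals, m(union_i I_i) = sum_i m(I_i),
and m is invariant under swapping open/closed endpoints (single points have measure 0).
So m(E) = sum_i (b_i - a_i).
  I_1 has length -5/2 - (-7/2) = 1.
  I_2 has length 2 - (-1) = 3.
  I_3 has length 9/2 - 7/2 = 1.
  I_4 has length 7 - 6 = 1.
  I_5 has length 11 - 9 = 2.
Summing:
  m(E) = 1 + 3 + 1 + 1 + 2 = 8.

8


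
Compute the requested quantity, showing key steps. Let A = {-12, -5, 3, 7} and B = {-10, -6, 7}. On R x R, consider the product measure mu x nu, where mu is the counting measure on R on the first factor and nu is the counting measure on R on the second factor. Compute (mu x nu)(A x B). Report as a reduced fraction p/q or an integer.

For a measurable rectangle A x B, the product measure satisfies
  (mu x nu)(A x B) = mu(A) * nu(B).
  mu(A) = 4.
  nu(B) = 3.
  (mu x nu)(A x B) = 4 * 3 = 12.

12


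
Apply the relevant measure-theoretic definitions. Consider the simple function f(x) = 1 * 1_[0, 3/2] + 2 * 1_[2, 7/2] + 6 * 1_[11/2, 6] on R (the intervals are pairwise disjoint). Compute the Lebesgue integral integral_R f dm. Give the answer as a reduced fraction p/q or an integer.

For a simple function f = sum_i c_i * 1_{A_i} with disjoint A_i,
  integral f dm = sum_i c_i * m(A_i).
Lengths of the A_i:
  m(A_1) = 3/2 - 0 = 3/2.
  m(A_2) = 7/2 - 2 = 3/2.
  m(A_3) = 6 - 11/2 = 1/2.
Contributions c_i * m(A_i):
  (1) * (3/2) = 3/2.
  (2) * (3/2) = 3.
  (6) * (1/2) = 3.
Total: 3/2 + 3 + 3 = 15/2.

15/2


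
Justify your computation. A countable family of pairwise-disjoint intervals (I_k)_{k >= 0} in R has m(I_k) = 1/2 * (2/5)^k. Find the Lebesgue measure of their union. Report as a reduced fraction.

By countable additivity of the Lebesgue measure on pairwise disjoint measurable sets,
  m(union_{k >= 0} I_k) = sum_{k >= 0} m(I_k) = sum_{k >= 0} a * r^k,
  with a = 1/2 and r = 2/5.
Since 0 < r = 2/5 < 1, the geometric series converges:
  sum_{k >= 0} a * r^k = a / (1 - r).
  = 1/2 / (1 - 2/5)
  = 1/2 / (3/5)
  = 5/6.

5/6


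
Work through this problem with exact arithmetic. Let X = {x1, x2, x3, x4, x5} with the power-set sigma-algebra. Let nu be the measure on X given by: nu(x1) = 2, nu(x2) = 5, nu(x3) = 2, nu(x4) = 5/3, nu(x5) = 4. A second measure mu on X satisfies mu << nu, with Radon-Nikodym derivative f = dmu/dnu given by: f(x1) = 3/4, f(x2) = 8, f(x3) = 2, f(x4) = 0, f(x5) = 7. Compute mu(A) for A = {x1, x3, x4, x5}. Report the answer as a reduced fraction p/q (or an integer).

By the defining property of the Radon-Nikodym derivative, for every measurable set A,
  mu(A) = integral_A f dnu.
Since nu is a discrete measure concentrated on the atoms of X, the integral over A reduces to the sum
  mu(A) = sum_{x in A} f(x) * nu({x}).
Computing each term:
  x1: f(x1) * nu(x1) = 3/4 * 2 = 3/2.
  x3: f(x3) * nu(x3) = 2 * 2 = 4.
  x4: f(x4) * nu(x4) = 0 * 5/3 = 0.
  x5: f(x5) * nu(x5) = 7 * 4 = 28.
Summing: mu(A) = 3/2 + 4 + 0 + 28 = 67/2.

67/2


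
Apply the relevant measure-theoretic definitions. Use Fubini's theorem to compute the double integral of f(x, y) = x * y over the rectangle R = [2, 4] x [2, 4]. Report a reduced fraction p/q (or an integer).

f(x, y) is a tensor product of a function of x and a function of y, and both factors are bounded continuous (hence Lebesgue integrable) on the rectangle, so Fubini's theorem applies:
  integral_R f d(m x m) = (integral_a1^b1 x dx) * (integral_a2^b2 y dy).
Inner integral in x: integral_{2}^{4} x dx = (4^2 - 2^2)/2
  = 6.
Inner integral in y: integral_{2}^{4} y dy = (4^2 - 2^2)/2
  = 6.
Product: (6) * (6) = 36.

36


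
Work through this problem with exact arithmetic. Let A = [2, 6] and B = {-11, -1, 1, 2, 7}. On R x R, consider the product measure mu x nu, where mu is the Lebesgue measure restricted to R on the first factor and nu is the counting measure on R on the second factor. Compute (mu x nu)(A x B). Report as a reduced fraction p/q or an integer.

For a measurable rectangle A x B, the product measure satisfies
  (mu x nu)(A x B) = mu(A) * nu(B).
  mu(A) = 4.
  nu(B) = 5.
  (mu x nu)(A x B) = 4 * 5 = 20.

20


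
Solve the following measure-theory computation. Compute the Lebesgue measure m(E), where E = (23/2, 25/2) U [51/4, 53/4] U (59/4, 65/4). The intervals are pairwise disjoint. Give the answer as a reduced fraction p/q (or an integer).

For pairwise disjoint intervals, m(union_i I_i) = sum_i m(I_i),
and m is invariant under swapping open/closed endpoints (single points have measure 0).
So m(E) = sum_i (b_i - a_i).
  I_1 has length 25/2 - 23/2 = 1.
  I_2 has length 53/4 - 51/4 = 1/2.
  I_3 has length 65/4 - 59/4 = 3/2.
Summing:
  m(E) = 1 + 1/2 + 3/2 = 3.

3


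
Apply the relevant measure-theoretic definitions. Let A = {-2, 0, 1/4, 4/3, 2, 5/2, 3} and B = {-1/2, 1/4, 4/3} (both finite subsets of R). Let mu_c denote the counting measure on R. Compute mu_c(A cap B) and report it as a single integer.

Counting measure on a finite set equals cardinality. mu_c(A cap B) = |A cap B| (elements appearing in both).
Enumerating the elements of A that also lie in B gives 2 element(s).
So mu_c(A cap B) = 2.

2


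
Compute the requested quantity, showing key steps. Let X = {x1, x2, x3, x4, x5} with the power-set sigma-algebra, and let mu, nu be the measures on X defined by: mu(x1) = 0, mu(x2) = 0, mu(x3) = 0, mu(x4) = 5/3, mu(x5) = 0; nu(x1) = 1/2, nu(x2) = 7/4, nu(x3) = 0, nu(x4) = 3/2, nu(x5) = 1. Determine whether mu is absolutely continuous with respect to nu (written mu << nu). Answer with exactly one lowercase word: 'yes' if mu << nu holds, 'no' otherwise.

mu << nu means: every nu-null measurable set is also mu-null; equivalently, for every atom x, if nu({x}) = 0 then mu({x}) = 0.
Checking each atom:
  x1: nu = 1/2 > 0 -> no constraint.
  x2: nu = 7/4 > 0 -> no constraint.
  x3: nu = 0, mu = 0 -> consistent with mu << nu.
  x4: nu = 3/2 > 0 -> no constraint.
  x5: nu = 1 > 0 -> no constraint.
No atom violates the condition. Therefore mu << nu.

yes


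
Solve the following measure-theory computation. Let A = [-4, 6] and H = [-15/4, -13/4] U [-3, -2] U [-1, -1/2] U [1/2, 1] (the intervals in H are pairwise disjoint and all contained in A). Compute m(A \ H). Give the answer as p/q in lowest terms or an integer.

The ambient interval has length m(A) = 6 - (-4) = 10.
Since the holes are disjoint and sit inside A, by finite additivity
  m(H) = sum_i (b_i - a_i), and m(A \ H) = m(A) - m(H).
Computing the hole measures:
  m(H_1) = -13/4 - (-15/4) = 1/2.
  m(H_2) = -2 - (-3) = 1.
  m(H_3) = -1/2 - (-1) = 1/2.
  m(H_4) = 1 - 1/2 = 1/2.
Summed: m(H) = 1/2 + 1 + 1/2 + 1/2 = 5/2.
So m(A \ H) = 10 - 5/2 = 15/2.

15/2


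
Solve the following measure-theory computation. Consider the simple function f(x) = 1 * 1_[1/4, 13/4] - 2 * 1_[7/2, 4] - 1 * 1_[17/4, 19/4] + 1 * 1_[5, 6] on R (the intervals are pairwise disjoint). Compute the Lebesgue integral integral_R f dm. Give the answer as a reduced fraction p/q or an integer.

For a simple function f = sum_i c_i * 1_{A_i} with disjoint A_i,
  integral f dm = sum_i c_i * m(A_i).
Lengths of the A_i:
  m(A_1) = 13/4 - 1/4 = 3.
  m(A_2) = 4 - 7/2 = 1/2.
  m(A_3) = 19/4 - 17/4 = 1/2.
  m(A_4) = 6 - 5 = 1.
Contributions c_i * m(A_i):
  (1) * (3) = 3.
  (-2) * (1/2) = -1.
  (-1) * (1/2) = -1/2.
  (1) * (1) = 1.
Total: 3 - 1 - 1/2 + 1 = 5/2.

5/2


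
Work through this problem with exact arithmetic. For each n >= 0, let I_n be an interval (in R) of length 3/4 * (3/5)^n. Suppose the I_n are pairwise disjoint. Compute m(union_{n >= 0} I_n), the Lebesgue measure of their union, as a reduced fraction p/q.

By countable additivity of the Lebesgue measure on pairwise disjoint measurable sets,
  m(union_{n >= 0} I_n) = sum_{n >= 0} m(I_n) = sum_{n >= 0} a * r^n,
  with a = 3/4 and r = 3/5.
Since 0 < r = 3/5 < 1, the geometric series converges:
  sum_{n >= 0} a * r^n = a / (1 - r).
  = 3/4 / (1 - 3/5)
  = 3/4 / (2/5)
  = 15/8.

15/8


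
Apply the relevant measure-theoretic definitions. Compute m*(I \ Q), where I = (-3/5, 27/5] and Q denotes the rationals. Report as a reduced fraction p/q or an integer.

The interval I = (-3/5, 27/5] has m(I) = 27/5 - (-3/5) = 6 (endpoints are measure-zero, so open/closed/half-open agree). Write I = (I cap Q) u (I \ Q). The rationals in I are countable, so m*(I cap Q) = 0 (cover each rational by intervals whose total length is arbitrarily small). By countable subadditivity m*(I) <= m*(I cap Q) + m*(I \ Q), hence m*(I \ Q) >= m(I) = 6. The reverse inequality m*(I \ Q) <= m*(I) = 6 is trivial since (I \ Q) is a subset of I. Therefore m*(I \ Q) = 6.

6


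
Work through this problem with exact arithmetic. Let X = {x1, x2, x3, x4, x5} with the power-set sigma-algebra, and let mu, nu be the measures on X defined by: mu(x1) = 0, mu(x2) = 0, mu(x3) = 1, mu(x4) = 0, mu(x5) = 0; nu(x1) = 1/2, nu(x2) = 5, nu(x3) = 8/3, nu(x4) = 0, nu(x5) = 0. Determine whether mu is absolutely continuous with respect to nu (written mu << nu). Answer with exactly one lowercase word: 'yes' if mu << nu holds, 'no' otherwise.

mu << nu means: every nu-null measurable set is also mu-null; equivalently, for every atom x, if nu({x}) = 0 then mu({x}) = 0.
Checking each atom:
  x1: nu = 1/2 > 0 -> no constraint.
  x2: nu = 5 > 0 -> no constraint.
  x3: nu = 8/3 > 0 -> no constraint.
  x4: nu = 0, mu = 0 -> consistent with mu << nu.
  x5: nu = 0, mu = 0 -> consistent with mu << nu.
No atom violates the condition. Therefore mu << nu.

yes


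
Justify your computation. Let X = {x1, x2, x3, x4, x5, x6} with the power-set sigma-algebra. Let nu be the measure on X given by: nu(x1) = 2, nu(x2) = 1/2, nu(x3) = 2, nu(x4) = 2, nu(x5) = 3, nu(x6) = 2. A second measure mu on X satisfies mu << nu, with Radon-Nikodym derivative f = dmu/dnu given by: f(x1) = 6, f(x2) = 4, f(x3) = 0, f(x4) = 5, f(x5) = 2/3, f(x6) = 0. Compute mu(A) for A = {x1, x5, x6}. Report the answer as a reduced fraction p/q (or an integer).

By the defining property of the Radon-Nikodym derivative, for every measurable set A,
  mu(A) = integral_A f dnu.
Since nu is a discrete measure concentrated on the atoms of X, the integral over A reduces to the sum
  mu(A) = sum_{x in A} f(x) * nu({x}).
Computing each term:
  x1: f(x1) * nu(x1) = 6 * 2 = 12.
  x5: f(x5) * nu(x5) = 2/3 * 3 = 2.
  x6: f(x6) * nu(x6) = 0 * 2 = 0.
Summing: mu(A) = 12 + 2 + 0 = 14.

14


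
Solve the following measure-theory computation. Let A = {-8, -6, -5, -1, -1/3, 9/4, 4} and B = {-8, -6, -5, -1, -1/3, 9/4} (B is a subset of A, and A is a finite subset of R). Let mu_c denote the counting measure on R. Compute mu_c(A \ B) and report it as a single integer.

Counting measure assigns mu_c(E) = |E| (number of elements) when E is finite. For B subset A, A \ B is the set of elements of A not in B, so |A \ B| = |A| - |B|.
|A| = 7, |B| = 6, so mu_c(A \ B) = 7 - 6 = 1.

1


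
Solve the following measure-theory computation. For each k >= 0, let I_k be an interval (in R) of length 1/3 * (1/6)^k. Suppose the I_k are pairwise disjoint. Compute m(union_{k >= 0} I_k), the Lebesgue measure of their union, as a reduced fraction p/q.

By countable additivity of the Lebesgue measure on pairwise disjoint measurable sets,
  m(union_{k >= 0} I_k) = sum_{k >= 0} m(I_k) = sum_{k >= 0} a * r^k,
  with a = 1/3 and r = 1/6.
Since 0 < r = 1/6 < 1, the geometric series converges:
  sum_{k >= 0} a * r^k = a / (1 - r).
  = 1/3 / (1 - 1/6)
  = 1/3 / (5/6)
  = 2/5.

2/5


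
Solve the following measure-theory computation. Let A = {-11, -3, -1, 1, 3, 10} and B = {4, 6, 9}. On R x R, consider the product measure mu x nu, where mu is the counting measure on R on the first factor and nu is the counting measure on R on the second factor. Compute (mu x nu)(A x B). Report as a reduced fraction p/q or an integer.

For a measurable rectangle A x B, the product measure satisfies
  (mu x nu)(A x B) = mu(A) * nu(B).
  mu(A) = 6.
  nu(B) = 3.
  (mu x nu)(A x B) = 6 * 3 = 18.

18


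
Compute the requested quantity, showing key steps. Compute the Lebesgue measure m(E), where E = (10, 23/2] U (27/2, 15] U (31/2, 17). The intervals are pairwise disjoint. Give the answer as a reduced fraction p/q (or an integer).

For pairwise disjoint intervals, m(union_i I_i) = sum_i m(I_i),
and m is invariant under swapping open/closed endpoints (single points have measure 0).
So m(E) = sum_i (b_i - a_i).
  I_1 has length 23/2 - 10 = 3/2.
  I_2 has length 15 - 27/2 = 3/2.
  I_3 has length 17 - 31/2 = 3/2.
Summing:
  m(E) = 3/2 + 3/2 + 3/2 = 9/2.

9/2


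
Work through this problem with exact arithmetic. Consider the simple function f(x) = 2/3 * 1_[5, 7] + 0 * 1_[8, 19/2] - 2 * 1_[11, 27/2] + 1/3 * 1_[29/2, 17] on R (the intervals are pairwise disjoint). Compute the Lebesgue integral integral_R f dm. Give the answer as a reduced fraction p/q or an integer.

For a simple function f = sum_i c_i * 1_{A_i} with disjoint A_i,
  integral f dm = sum_i c_i * m(A_i).
Lengths of the A_i:
  m(A_1) = 7 - 5 = 2.
  m(A_2) = 19/2 - 8 = 3/2.
  m(A_3) = 27/2 - 11 = 5/2.
  m(A_4) = 17 - 29/2 = 5/2.
Contributions c_i * m(A_i):
  (2/3) * (2) = 4/3.
  (0) * (3/2) = 0.
  (-2) * (5/2) = -5.
  (1/3) * (5/2) = 5/6.
Total: 4/3 + 0 - 5 + 5/6 = -17/6.

-17/6


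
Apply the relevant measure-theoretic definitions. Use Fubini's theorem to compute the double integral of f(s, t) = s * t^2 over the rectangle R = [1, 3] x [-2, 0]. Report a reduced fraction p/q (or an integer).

f(s, t) is a tensor product of a function of s and a function of t, and both factors are bounded continuous (hence Lebesgue integrable) on the rectangle, so Fubini's theorem applies:
  integral_R f d(m x m) = (integral_a1^b1 s ds) * (integral_a2^b2 t^2 dt).
Inner integral in s: integral_{1}^{3} s ds = (3^2 - 1^2)/2
  = 4.
Inner integral in t: integral_{-2}^{0} t^2 dt = (0^3 - (-2)^3)/3
  = 8/3.
Product: (4) * (8/3) = 32/3.

32/3


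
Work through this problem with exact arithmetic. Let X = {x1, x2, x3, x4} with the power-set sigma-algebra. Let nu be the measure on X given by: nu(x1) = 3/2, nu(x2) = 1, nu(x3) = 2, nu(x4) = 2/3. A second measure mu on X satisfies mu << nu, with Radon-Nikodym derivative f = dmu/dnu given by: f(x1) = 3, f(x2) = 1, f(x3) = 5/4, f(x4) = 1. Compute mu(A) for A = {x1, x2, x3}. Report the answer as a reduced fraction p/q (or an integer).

By the defining property of the Radon-Nikodym derivative, for every measurable set A,
  mu(A) = integral_A f dnu.
Since nu is a discrete measure concentrated on the atoms of X, the integral over A reduces to the sum
  mu(A) = sum_{x in A} f(x) * nu({x}).
Computing each term:
  x1: f(x1) * nu(x1) = 3 * 3/2 = 9/2.
  x2: f(x2) * nu(x2) = 1 * 1 = 1.
  x3: f(x3) * nu(x3) = 5/4 * 2 = 5/2.
Summing: mu(A) = 9/2 + 1 + 5/2 = 8.

8


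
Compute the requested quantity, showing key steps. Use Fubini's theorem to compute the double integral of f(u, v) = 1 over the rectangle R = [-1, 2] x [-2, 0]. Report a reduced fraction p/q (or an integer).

f(u, v) is a tensor product of a function of u and a function of v, and both factors are bounded continuous (hence Lebesgue integrable) on the rectangle, so Fubini's theorem applies:
  integral_R f d(m x m) = (integral_a1^b1 1 du) * (integral_a2^b2 1 dv).
Inner integral in u: integral_{-1}^{2} 1 du = (2^1 - (-1)^1)/1
  = 3.
Inner integral in v: integral_{-2}^{0} 1 dv = (0^1 - (-2)^1)/1
  = 2.
Product: (3) * (2) = 6.

6


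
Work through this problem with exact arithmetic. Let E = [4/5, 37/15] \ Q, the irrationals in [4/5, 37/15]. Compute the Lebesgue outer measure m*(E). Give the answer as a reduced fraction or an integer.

The interval I = [4/5, 37/15] has m(I) = 37/15 - 4/5 = 5/3 (endpoints are measure-zero, so open/closed/half-open agree). Write I = (I cap Q) u (I \ Q). The rationals in I are countable, so m*(I cap Q) = 0 (cover each rational by intervals whose total length is arbitrarily small). By countable subadditivity m*(I) <= m*(I cap Q) + m*(I \ Q), hence m*(I \ Q) >= m(I) = 5/3. The reverse inequality m*(I \ Q) <= m*(I) = 5/3 is trivial since (I \ Q) is a subset of I. Therefore m*(I \ Q) = 5/3.

5/3


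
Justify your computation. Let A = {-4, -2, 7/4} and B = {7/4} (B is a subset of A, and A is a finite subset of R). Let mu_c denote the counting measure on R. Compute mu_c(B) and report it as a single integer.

Counting measure assigns mu_c(E) = |E| (number of elements) when E is finite.
B has 1 element(s), so mu_c(B) = 1.

1
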